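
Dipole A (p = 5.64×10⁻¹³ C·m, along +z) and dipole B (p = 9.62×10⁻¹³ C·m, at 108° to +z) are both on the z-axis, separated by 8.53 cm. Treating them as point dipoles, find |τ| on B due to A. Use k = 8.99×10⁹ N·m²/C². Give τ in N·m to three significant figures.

The second dipole sits on the axis of the first, so the field there is axial: E₁ = 2kp₁/r³ along +z.
E₁ = 2(8.99×10⁹)(5.64×10⁻¹³)/(0.0853)³ = 16.34 N/C.
Torque on the second dipole: τ = p₂ E₁ sinθ.
τ = (9.62×10⁻¹³)(16.34)·sin108° = 1.495×10⁻¹¹ N·m.

τ ≈ 1.49×10⁻¹¹ N·m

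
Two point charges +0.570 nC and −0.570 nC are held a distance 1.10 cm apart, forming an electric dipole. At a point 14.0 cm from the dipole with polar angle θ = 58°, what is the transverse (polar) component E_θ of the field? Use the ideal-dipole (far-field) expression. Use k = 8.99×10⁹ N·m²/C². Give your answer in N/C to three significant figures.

E_θ ≈ 17.4 N/C

Dipole moment p = qd = (5.70×10⁻¹⁰ C)(0.0110 m) = 6.27×10⁻¹² C·m.
For a dipole, E_θ = (kp sinθ)/r³.
kp/r³ = (8.99×10⁹)(6.27×10⁻¹²)/(0.140)³ = 20.54 N/C.
E_θ = 20.54·sin58° = 17.42 N/C.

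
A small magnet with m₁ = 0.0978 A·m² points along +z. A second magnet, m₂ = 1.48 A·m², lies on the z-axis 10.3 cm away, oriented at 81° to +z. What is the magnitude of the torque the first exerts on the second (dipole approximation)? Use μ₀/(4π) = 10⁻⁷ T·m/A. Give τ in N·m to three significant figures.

τ ≈ 2.62×10⁻⁵ N·m

Dipole B is on the axis of dipole A, so B₁ there is axial: B₁ = (μ₀/4π)·2m₁/r³ along +z.
B₁ = 2(10⁻⁷)(0.0978)/(0.103)³ = 1.790×10⁻⁵ T.
τ = m₂ B₁ sinθ.
τ = (1.48)(1.790×10⁻⁵)·sin81° = 2.617×10⁻⁵ N·m.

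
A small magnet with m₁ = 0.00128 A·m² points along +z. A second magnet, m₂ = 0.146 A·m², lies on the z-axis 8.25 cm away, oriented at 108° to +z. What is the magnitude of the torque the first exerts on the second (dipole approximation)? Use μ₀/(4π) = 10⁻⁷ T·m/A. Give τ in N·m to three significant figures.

Dipole B is on the axis of dipole A, so B₁ there is axial: B₁ = (μ₀/4π)·2m₁/r³ along +z.
B₁ = 2(10⁻⁷)(0.00128)/(0.0825)³ = 4.559×10⁻⁷ T.
τ = m₂ B₁ sinθ.
τ = (0.146)(4.559×10⁻⁷)·sin108° = 6.330×10⁻⁸ N·m.

τ ≈ 6.33×10⁻⁸ N·m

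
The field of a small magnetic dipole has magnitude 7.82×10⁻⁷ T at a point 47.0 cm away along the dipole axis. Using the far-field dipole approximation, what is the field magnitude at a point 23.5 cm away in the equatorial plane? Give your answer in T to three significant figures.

Dipole fields scale as 1/r³ in the far field.
The axial field is twice the equatorial field at the same r, so the geometry factor is 1/2.
B₂ = B₁ · (1/2) · (r₁/r₂)³ = 7.82×10⁻⁷ · 0.5 · (47.0/23.5)³.
(r₁/r₂)³ = (2)³ = 8.
B₂ ≈ 3.128×10⁻⁶ T.

B ≈ 3.13×10⁻⁶ T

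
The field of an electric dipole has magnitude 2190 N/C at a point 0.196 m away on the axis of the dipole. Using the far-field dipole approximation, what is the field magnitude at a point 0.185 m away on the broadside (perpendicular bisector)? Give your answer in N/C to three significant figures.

E ≈ 1300 N/C

Dipole fields scale as 1/r³ in the far field.
The axial field is twice the equatorial field at the same r, so the geometry factor is 1/2.
E₂ = E₁ · (1/2) · (r₁/r₂)³ = 2190 · 0.5 · (0.196/0.185)³.
(r₁/r₂)³ = (1.059)³ = 1.189.
E₂ ≈ 1302 N/C.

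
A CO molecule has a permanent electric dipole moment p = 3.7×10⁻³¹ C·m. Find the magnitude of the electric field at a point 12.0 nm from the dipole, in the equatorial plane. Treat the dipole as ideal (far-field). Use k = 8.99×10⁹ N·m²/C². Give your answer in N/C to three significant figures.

E ≈ 1920 N/C

In the equatorial plane E = kp/r³.
E = (8.99×10⁹)(3.70×10⁻³¹) / (1.20×10⁻⁸)³ = 1925 N/C.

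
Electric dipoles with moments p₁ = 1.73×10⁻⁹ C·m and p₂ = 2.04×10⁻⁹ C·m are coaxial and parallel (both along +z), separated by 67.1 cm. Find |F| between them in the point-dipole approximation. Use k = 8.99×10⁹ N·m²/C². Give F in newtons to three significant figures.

On-axis field of dipole 1 at distance r: E = 2kp₁/r³. Force on dipole 2 is F = p₂·dE/dr (gradient along axis).
dE/dr = −6kp₁/r⁴, so |F| = 6kp₁p₂/r⁴ (attractive for aligned moments).
F = 6(8.99×10⁹)(1.73×10⁻⁹)(2.04×10⁻⁹)/(0.671)⁴ = 9.391×10⁻⁷ N.

F ≈ 9.39×10⁻⁷ N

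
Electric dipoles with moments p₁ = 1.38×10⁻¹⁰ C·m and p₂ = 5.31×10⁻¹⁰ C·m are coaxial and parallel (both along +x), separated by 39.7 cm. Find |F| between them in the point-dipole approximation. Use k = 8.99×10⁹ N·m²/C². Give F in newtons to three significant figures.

F ≈ 1.59×10⁻⁷ N

On-axis field of dipole 1 at distance r: E = 2kp₁/r³. Force on dipole 2 is F = p₂·dE/dr (gradient along axis).
dE/dr = −6kp₁/r⁴, so |F| = 6kp₁p₂/r⁴ (attractive for aligned moments).
F = 6(8.99×10⁹)(1.38×10⁻¹⁰)(5.31×10⁻¹⁰)/(0.397)⁴ = 1.591×10⁻⁷ N.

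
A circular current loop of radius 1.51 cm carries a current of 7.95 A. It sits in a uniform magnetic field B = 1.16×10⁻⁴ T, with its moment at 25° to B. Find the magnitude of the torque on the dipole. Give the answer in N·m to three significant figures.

τ ≈ 2.79×10⁻⁷ N·m

Magnetic moment m = IA = Iπa² = (7.95)·π·(0.0151)² = 0.005695 A·m².
Torque on a magnetic dipole: τ = mB sinθ.
τ = (0.005695)(1.16×10⁻⁴)·sin25° = 2.792×10⁻⁷ N·m.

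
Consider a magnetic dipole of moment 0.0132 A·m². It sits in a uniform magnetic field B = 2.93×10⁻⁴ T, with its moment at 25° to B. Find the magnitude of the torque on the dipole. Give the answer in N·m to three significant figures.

τ ≈ 1.63×10⁻⁶ N·m

Torque on a magnetic dipole: τ = mB sinθ.
τ = (0.0132)(2.93×10⁻⁴)·sin25° = 1.635×10⁻⁶ N·m.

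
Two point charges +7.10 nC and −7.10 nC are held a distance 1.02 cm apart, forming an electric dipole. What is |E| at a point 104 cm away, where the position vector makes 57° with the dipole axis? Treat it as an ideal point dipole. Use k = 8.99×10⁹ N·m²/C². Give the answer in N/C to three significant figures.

E ≈ 0.796 N/C

Dipole moment p = qd = (7.10×10⁻⁹ C)(0.0102 m) = 7.242×10⁻¹¹ C·m.
At angle θ the dipole field magnitude is E = (kp/r³)·√(1 + 3cos²θ).
kp/r³ = (8.99×10⁹)(7.242×10⁻¹¹) / (1.04)³ = 0.5788 N/C.
√(1 + 3cos²57°) = √(1 + 3·0.2966) = √1.8899 ≈ 1.3747.
E ≈ 0.5788 × 1.375 = 0.7957 N/C.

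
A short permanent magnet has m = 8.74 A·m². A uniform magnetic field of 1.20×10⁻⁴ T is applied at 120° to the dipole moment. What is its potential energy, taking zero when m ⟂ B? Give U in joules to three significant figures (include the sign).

U ≈ 5.24×10⁻⁴ J

U = −m·B = −mB cosθ.
U = −(8.74)(1.20×10⁻⁴)·cos120° = 5.244×10⁻⁴ J.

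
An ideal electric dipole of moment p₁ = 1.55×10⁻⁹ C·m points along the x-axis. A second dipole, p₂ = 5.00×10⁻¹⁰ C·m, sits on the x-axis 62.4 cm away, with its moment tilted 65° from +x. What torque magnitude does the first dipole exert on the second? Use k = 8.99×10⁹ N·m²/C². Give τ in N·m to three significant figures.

τ ≈ 5.20×10⁻⁸ N·m

The second dipole sits on the axis of the first, so the field there is axial: E₁ = 2kp₁/r³ along +x.
E₁ = 2(8.99×10⁹)(1.55×10⁻⁹)/(0.624)³ = 114.7 N/C.
Torque on the second dipole: τ = p₂ E₁ sinθ.
τ = (5.00×10⁻¹⁰)(114.7)·sin65° = 5.198×10⁻⁸ N·m.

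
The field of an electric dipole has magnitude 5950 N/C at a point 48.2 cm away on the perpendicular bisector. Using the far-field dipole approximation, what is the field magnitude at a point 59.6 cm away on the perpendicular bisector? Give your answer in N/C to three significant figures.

E ≈ 3150 N/C

Dipole fields scale as 1/r³ in the far field; the geometry is the same at both points.
E₂ = E₁ · (r₁/r₂)³ = 5950 · (48.2/59.6)³.
(r₁/r₂)³ = (0.8087)³ = 0.5289.
E₂ ≈ 3147 N/C.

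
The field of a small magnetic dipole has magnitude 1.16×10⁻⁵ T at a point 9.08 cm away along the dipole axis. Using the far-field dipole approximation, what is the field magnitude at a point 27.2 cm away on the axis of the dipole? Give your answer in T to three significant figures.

B ≈ 4.32×10⁻⁷ T

Dipole fields scale as 1/r³ in the far field; the geometry is the same at both points.
B₂ = B₁ · (r₁/r₂)³ = 1.16×10⁻⁵ · (9.08/27.2)³.
(r₁/r₂)³ = (0.3338)³ = 0.0372.
B₂ ≈ 4.315×10⁻⁷ T.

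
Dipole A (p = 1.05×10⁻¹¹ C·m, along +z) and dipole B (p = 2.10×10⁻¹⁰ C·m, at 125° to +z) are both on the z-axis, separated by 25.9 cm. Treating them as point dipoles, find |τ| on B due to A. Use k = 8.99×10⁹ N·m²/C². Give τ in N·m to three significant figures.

τ ≈ 1.87×10⁻⁹ N·m

The second dipole sits on the axis of the first, so the field there is axial: E₁ = 2kp₁/r³ along +z.
E₁ = 2(8.99×10⁹)(1.05×10⁻¹¹)/(0.259)³ = 10.87 N/C.
Torque on the second dipole: τ = p₂ E₁ sinθ.
τ = (2.10×10⁻¹⁰)(10.87)·sin125° = 1.869×10⁻⁹ N·m.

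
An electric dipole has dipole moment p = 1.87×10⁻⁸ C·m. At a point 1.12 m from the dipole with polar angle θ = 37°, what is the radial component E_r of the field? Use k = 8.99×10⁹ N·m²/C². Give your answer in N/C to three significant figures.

For a dipole, E_r = (2kp cosθ)/r³.
kp/r³ = (8.99×10⁹)(1.87×10⁻⁸)/(1.12)³ = 119.7 N/C.
E_r = 2·119.7·cos37° = 191.1 N/C.

E_r ≈ 191 N/C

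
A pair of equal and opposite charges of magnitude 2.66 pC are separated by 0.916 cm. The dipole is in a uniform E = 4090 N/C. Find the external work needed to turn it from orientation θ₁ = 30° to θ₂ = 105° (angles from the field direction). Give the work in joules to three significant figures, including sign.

Dipole moment p = qd = (2.66×10⁻¹² C)(0.00916 m) = 2.437×10⁻¹⁴ C·m.
W_ext = ΔU = U(θ₂) − U(θ₁) = −pE cosθ₂ − (−pE cosθ₁) = pE(cosθ₁ − cosθ₂).
W = (2.437×10⁻¹⁴)(4090)·(cos30° − cos105°) = (9.967×10⁻¹¹)·(+1.1248) = 1.121×10⁻¹⁰ J.

W ≈ 1.12×10⁻¹⁰ J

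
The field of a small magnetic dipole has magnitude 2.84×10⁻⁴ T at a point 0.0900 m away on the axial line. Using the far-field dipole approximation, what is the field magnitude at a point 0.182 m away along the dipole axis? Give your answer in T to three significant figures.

B ≈ 3.43×10⁻⁵ T

Dipole fields scale as 1/r³ in the far field; the geometry is the same at both points.
B₂ = B₁ · (r₁/r₂)³ = 2.84×10⁻⁴ · (0.0900/0.182)³.
(r₁/r₂)³ = (0.4945)³ = 0.1209.
B₂ ≈ 3.434×10⁻⁵ T.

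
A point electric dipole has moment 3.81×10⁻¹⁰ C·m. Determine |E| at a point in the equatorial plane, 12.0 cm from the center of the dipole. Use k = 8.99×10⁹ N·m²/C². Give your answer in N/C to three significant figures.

E ≈ 1980 N/C

On the perpendicular bisector E = kp/r³ (half the axial value at the same distance).
E = (8.99×10⁹)(3.81×10⁻¹⁰) / (0.120)³ = 1982 N/C.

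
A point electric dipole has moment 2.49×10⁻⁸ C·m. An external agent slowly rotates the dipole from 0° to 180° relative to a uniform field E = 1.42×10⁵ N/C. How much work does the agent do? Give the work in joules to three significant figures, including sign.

W_ext = ΔU = U(θ₂) − U(θ₁) = −pE cosθ₂ − (−pE cosθ₁) = pE(cosθ₁ − cosθ₂).
W = (2.49×10⁻⁸)(1.42×10⁵)·(cos0° − cos180°) = (0.003536)·(+2.0000) = 0.007072 J.

W ≈ 0.00707 J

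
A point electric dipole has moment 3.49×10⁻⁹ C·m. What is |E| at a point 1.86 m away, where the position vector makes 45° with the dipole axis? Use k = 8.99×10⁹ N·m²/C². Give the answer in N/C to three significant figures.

At angle θ the dipole field magnitude is E = (kp/r³)·√(1 + 3cos²θ).
kp/r³ = (8.99×10⁹)(3.49×10⁻⁹) / (1.86)³ = 4.876 N/C.
√(1 + 3cos²45°) = √(1 + 3·0.5000) = √2.5000 ≈ 1.5811.
E ≈ 4.876 × 1.581 = 7.709 N/C.

E ≈ 7.71 N/C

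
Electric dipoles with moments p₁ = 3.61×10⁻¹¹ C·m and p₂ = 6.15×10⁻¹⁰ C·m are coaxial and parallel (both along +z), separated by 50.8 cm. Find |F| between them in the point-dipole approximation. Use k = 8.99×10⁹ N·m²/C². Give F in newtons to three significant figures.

On-axis field of dipole 1 at distance r: E = 2kp₁/r³. Force on dipole 2 is F = p₂·dE/dr (gradient along axis).
dE/dr = −6kp₁/r⁴, so |F| = 6kp₁p₂/r⁴ (attractive for aligned moments).
F = 6(8.99×10⁹)(3.61×10⁻¹¹)(6.15×10⁻¹⁰)/(0.508)⁴ = 1.798×10⁻⁸ N.

F ≈ 1.80×10⁻⁸ N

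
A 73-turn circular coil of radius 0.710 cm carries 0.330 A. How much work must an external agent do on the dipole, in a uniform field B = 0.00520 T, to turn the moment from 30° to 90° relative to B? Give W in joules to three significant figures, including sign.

W ≈ 1.72×10⁻⁵ J

m = NIA = NIπa² = 73·(0.330)·π·(0.00710)² = 0.003815 A·m².
W_ext = ΔU = −mB cosθ₂ + mB cosθ₁ = mB(cosθ₁ − cosθ₂).
W = (0.003815)(0.00520)·(cos30° − cos90°) = (1.984×10⁻⁵)·(+0.8660) = 1.718×10⁻⁵ J.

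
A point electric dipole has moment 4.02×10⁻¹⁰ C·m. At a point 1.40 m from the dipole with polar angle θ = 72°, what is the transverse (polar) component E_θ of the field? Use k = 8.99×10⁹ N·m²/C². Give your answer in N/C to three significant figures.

E_θ ≈ 1.25 N/C

For a dipole, E_θ = (kp sinθ)/r³.
kp/r³ = (8.99×10⁹)(4.02×10⁻¹⁰)/(1.40)³ = 1.317 N/C.
E_θ = 1.317·sin72° = 1.253 N/C.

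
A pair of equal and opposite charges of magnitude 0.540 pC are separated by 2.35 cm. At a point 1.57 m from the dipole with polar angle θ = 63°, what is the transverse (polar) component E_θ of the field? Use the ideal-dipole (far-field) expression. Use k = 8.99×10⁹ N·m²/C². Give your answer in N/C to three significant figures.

Dipole moment p = qd = (5.40×10⁻¹³ C)(0.0235 m) = 1.269×10⁻¹⁴ C·m.
For a dipole, E_θ = (kp sinθ)/r³.
kp/r³ = (8.99×10⁹)(1.269×10⁻¹⁴)/(1.57)³ = 2.948×10⁻⁵ N/C.
E_θ = 2.948×10⁻⁵·sin63° = 2.627×10⁻⁵ N/C.

E_θ ≈ 2.63×10⁻⁵ N/C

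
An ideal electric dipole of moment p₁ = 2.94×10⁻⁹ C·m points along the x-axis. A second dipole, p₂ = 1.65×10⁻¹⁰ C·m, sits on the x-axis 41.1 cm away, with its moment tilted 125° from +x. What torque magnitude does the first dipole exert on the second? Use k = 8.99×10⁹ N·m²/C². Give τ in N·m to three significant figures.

τ ≈ 1.03×10⁻⁷ N·m

The second dipole sits on the axis of the first, so the field there is axial: E₁ = 2kp₁/r³ along +x.
E₁ = 2(8.99×10⁹)(2.94×10⁻⁹)/(0.411)³ = 761.4 N/C.
Torque on the second dipole: τ = p₂ E₁ sinθ.
τ = (1.65×10⁻¹⁰)(761.4)·sin125° = 1.029×10⁻⁷ N·m.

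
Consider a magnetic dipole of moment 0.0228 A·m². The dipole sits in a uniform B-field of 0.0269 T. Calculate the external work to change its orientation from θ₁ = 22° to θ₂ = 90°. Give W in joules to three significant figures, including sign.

W ≈ 5.69×10⁻⁴ J

W_ext = ΔU = −mB cosθ₂ + mB cosθ₁ = mB(cosθ₁ − cosθ₂).
W = (0.0228)(0.0269)·(cos22° − cos90°) = (6.133×10⁻⁴)·(+0.9272) = 5.687×10⁻⁴ J.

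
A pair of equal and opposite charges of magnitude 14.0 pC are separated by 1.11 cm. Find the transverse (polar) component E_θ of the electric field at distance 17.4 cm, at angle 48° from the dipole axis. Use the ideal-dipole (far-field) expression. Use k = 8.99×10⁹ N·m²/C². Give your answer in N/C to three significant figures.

E_θ ≈ 0.197 N/C

Dipole moment p = qd = (1.40×10⁻¹¹ C)(0.0111 m) = 1.554×10⁻¹³ C·m.
For a dipole, E_θ = (kp sinθ)/r³.
kp/r³ = (8.99×10⁹)(1.554×10⁻¹³)/(0.174)³ = 0.2652 N/C.
E_θ = 0.2652·sin48° = 0.1971 N/C.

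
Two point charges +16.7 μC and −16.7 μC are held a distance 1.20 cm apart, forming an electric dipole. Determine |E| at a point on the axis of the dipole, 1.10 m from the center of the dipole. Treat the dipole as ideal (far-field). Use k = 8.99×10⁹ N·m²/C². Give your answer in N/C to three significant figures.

Dipole moment p = qd = (1.67×10⁻⁵ C)(0.0120 m) = 2.004×10⁻⁷ C·m.
On the dipole axis E = 2kp/r³.
E = 2·(8.99×10⁹)(2.004×10⁻⁷) / (1.10)³ = 2707 N/C.

E ≈ 2710 N/C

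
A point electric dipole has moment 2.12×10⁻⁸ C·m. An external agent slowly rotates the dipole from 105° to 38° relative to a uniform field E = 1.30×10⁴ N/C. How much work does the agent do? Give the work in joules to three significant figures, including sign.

W ≈ -2.89×10⁻⁴ J

W_ext = ΔU = U(θ₂) − U(θ₁) = −pE cosθ₂ − (−pE cosθ₁) = pE(cosθ₁ − cosθ₂).
W = (2.12×10⁻⁸)(1.30×10⁴)·(cos105° − cos38°) = (2.756×10⁻⁴)·(-1.0468) = -2.885×10⁻⁴ J.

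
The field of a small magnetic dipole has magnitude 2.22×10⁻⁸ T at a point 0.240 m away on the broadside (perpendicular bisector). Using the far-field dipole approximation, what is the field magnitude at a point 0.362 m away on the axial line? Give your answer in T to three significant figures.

B ≈ 1.29×10⁻⁸ T

Dipole fields scale as 1/r³ in the far field.
The axial field is twice the equatorial field at the same r, so the geometry factor is 2/1.
B₂ = B₁ · (2/1) · (r₁/r₂)³ = 2.22×10⁻⁸ · 2 · (0.240/0.362)³.
(r₁/r₂)³ = (0.663)³ = 0.2914.
B₂ ≈ 1.294×10⁻⁸ T.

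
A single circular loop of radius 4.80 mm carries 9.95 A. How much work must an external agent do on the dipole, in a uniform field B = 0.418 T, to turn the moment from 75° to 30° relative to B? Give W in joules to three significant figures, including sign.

W ≈ -1.83×10⁻⁴ J

Magnetic moment m = IA = Iπa² = (9.95)·π·(0.00480)² = 7.202×10⁻⁴ A·m².
W_ext = ΔU = −mB cosθ₂ + mB cosθ₁ = mB(cosθ₁ − cosθ₂).
W = (7.202×10⁻⁴)(0.418)·(cos75° − cos30°) = (3.010×10⁻⁴)·(-0.6072) = -1.828×10⁻⁴ J.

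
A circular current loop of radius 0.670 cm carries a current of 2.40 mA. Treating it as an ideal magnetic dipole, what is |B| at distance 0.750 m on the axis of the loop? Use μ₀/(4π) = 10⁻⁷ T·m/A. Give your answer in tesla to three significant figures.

B ≈ 1.60×10⁻¹³ T

Magnetic moment m = IA = Iπa² = (0.00240)·π·(0.00670)² = 3.385×10⁻⁷ A·m².
On axis B = (μ₀/4π)·2m/r³.
B = 2·(10⁻⁷)·(3.385×10⁻⁷) / (0.750)³ = 1.605×10⁻¹³ T.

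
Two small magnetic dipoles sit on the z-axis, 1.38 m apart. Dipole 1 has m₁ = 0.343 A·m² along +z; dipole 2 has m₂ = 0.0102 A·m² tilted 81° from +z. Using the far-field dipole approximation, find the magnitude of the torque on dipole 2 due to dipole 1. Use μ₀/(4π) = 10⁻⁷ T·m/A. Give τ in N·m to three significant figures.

Dipole B is on the axis of dipole A, so B₁ there is axial: B₁ = (μ₀/4π)·2m₁/r³ along +z.
B₁ = 2(10⁻⁷)(0.343)/(1.38)³ = 2.610×10⁻⁸ T.
τ = m₂ B₁ sinθ.
τ = (0.0102)(2.610×10⁻⁸)·sin81° = 2.630×10⁻¹⁰ N·m.

τ ≈ 2.63×10⁻¹⁰ N·m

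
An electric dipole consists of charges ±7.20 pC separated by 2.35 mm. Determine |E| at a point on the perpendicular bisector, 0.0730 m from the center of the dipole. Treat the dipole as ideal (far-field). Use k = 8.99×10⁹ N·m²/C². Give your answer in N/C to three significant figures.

E ≈ 0.391 N/C

Dipole moment p = qd = (7.20×10⁻¹² C)(0.00235 m) = 1.692×10⁻¹⁴ C·m.
In the equatorial plane E = kp/r³.
E = (8.99×10⁹)(1.692×10⁻¹⁴) / (0.0730)³ = 0.3910 N/C.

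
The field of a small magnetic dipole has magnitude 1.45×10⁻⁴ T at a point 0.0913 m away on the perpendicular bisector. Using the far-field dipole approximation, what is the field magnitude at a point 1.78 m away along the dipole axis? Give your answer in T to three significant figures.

B ≈ 3.91×10⁻⁸ T

Dipole fields scale as 1/r³ in the far field.
The axial field is twice the equatorial field at the same r, so the geometry factor is 2/1.
B₂ = B₁ · (2/1) · (r₁/r₂)³ = 1.45×10⁻⁴ · 2 · (0.0913/1.78)³.
(r₁/r₂)³ = (0.05129)³ = 0.0001349.
B₂ ≈ 3.913×10⁻⁸ T.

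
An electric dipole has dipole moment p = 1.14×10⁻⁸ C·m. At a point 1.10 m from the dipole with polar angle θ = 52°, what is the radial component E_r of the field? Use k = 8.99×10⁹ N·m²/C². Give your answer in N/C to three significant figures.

E_r ≈ 94.8 N/C

For a dipole, E_r = (2kp cosθ)/r³.
kp/r³ = (8.99×10⁹)(1.14×10⁻⁸)/(1.10)³ = 77.00 N/C.
E_r = 2·77.00·cos52° = 94.81 N/C.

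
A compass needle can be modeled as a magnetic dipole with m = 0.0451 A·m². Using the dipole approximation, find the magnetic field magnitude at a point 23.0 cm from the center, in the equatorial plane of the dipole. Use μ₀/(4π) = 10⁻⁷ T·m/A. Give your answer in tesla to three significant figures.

B ≈ 3.71×10⁻⁷ T

In the equatorial plane B = (μ₀/4π)·m/r³ (half the axial value).
B = (10⁻⁷)·(0.0451) / (0.230)³ = 3.707×10⁻⁷ T.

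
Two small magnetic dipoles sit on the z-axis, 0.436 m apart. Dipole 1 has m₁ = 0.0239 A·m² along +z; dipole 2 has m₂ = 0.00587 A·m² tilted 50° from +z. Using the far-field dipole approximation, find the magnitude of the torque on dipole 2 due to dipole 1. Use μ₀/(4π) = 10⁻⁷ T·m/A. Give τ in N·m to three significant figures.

Dipole B is on the axis of dipole A, so B₁ there is axial: B₁ = (μ₀/4π)·2m₁/r³ along +z.
B₁ = 2(10⁻⁷)(0.0239)/(0.436)³ = 5.767×10⁻⁸ T.
τ = m₂ B₁ sinθ.
τ = (0.00587)(5.767×10⁻⁸)·sin50° = 2.593×10⁻¹⁰ N·m.

τ ≈ 2.59×10⁻¹⁰ N·m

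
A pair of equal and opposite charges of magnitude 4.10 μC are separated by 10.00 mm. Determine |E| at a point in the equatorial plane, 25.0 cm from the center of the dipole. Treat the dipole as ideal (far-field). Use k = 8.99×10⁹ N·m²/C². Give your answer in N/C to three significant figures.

E ≈ 2.36×10⁴ N/C

Dipole moment p = qd = (4.10×10⁻⁶ C)(0.0100 m) = 4.10×10⁻⁸ C·m.
In the equatorial plane E = kp/r³.
E = (8.99×10⁹)(4.10×10⁻⁸) / (0.250)³ = 2.359×10⁴ N/C.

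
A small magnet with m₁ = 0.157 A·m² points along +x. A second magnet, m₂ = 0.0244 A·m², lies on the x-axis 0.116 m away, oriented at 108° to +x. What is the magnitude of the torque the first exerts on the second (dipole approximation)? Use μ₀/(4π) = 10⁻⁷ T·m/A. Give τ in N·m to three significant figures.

Dipole B is on the axis of dipole A, so B₁ there is axial: B₁ = (μ₀/4π)·2m₁/r³ along +x.
B₁ = 2(10⁻⁷)(0.157)/(0.116)³ = 2.012×10⁻⁵ T.
τ = m₂ B₁ sinθ.
τ = (0.0244)(2.012×10⁻⁵)·sin108° = 4.668×10⁻⁷ N·m.

τ ≈ 4.67×10⁻⁷ N·m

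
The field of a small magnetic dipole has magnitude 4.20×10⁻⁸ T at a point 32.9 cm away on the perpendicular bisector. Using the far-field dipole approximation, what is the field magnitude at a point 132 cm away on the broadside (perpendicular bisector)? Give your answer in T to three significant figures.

B ≈ 6.50×10⁻¹⁰ T

Dipole fields scale as 1/r³ in the far field; the geometry is the same at both points.
B₂ = B₁ · (r₁/r₂)³ = 4.20×10⁻⁸ · (32.9/132)³.
(r₁/r₂)³ = (0.2492)³ = 0.01548.
B₂ ≈ 6.503×10⁻¹⁰ T.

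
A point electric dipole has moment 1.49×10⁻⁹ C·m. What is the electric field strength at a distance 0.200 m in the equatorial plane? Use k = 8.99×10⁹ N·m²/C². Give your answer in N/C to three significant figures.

E ≈ 1670 N/C

In the equatorial plane E = kp/r³.
E = (8.99×10⁹)(1.49×10⁻⁹) / (0.200)³ = 1674 N/C.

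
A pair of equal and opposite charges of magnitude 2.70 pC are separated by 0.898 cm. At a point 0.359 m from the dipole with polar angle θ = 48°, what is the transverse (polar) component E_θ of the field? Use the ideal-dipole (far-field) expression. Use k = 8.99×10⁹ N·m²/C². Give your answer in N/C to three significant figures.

Dipole moment p = qd = (2.70×10⁻¹² C)(0.00898 m) = 2.425×10⁻¹⁴ C·m.
For a dipole, E_θ = (kp sinθ)/r³.
kp/r³ = (8.99×10⁹)(2.425×10⁻¹⁴)/(0.359)³ = 0.004712 N/C.
E_θ = 0.004712·sin48° = 0.003502 N/C.

E_θ ≈ 0.00350 N/C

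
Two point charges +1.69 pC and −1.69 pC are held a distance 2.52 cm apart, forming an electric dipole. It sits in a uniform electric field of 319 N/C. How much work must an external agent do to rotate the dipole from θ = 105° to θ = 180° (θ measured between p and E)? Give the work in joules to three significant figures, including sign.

Dipole moment p = qd = (1.69×10⁻¹² C)(0.0252 m) = 4.259×10⁻¹⁴ C·m.
W_ext = ΔU = U(θ₂) − U(θ₁) = −pE cosθ₂ − (−pE cosθ₁) = pE(cosθ₁ − cosθ₂).
W = (4.259×10⁻¹⁴)(319)·(cos105° − cos180°) = (1.359×10⁻¹¹)·(+0.7412) = 1.007×10⁻¹¹ J.

W ≈ 1.01×10⁻¹¹ J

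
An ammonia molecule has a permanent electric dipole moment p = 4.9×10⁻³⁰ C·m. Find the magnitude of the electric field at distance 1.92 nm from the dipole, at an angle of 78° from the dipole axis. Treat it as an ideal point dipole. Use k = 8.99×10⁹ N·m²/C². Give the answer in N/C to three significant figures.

E ≈ 6.62×10⁶ N/C

At angle θ the dipole field magnitude is E = (kp/r³)·√(1 + 3cos²θ).
kp/r³ = (8.99×10⁹)(4.90×10⁻³⁰) / (1.92×10⁻⁹)³ = 6.224×10⁶ N/C.
√(1 + 3cos²78°) = √(1 + 3·0.0432) = √1.1297 ≈ 1.0629.
E ≈ 6.224×10⁶ × 1.063 = 6.615×10⁶ N/C.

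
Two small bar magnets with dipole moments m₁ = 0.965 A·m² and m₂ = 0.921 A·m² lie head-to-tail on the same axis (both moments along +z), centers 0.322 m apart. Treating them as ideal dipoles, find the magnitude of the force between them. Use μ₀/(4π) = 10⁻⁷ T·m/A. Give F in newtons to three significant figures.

On-axis B of dipole 1: B = (μ₀/4π)·2m₁/r³. Force on dipole 2: F = m₂·dB/dr.
dB/dr = −(μ₀/4π)·6m₁/r⁴, so |F| = (μ₀/4π)·6m₁m₂/r⁴.
F = 6(10⁻⁷)(0.965)(0.921)/(0.322)⁴ = 4.960×10⁻⁵ N.

F ≈ 4.96×10⁻⁵ N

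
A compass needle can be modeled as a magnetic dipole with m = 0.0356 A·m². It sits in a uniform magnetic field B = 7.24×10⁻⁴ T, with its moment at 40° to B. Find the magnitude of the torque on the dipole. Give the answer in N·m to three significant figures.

Torque on a magnetic dipole: τ = mB sinθ.
τ = (0.0356)(7.24×10⁻⁴)·sin40° = 1.657×10⁻⁵ N·m.

τ ≈ 1.66×10⁻⁵ N·m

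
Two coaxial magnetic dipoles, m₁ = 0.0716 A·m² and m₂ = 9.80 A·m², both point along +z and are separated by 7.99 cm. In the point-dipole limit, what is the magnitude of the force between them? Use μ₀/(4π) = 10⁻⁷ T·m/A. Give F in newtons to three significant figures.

F ≈ 0.0103 N

On-axis B of dipole 1: B = (μ₀/4π)·2m₁/r³. Force on dipole 2: F = m₂·dB/dr.
dB/dr = −(μ₀/4π)·6m₁/r⁴, so |F| = (μ₀/4π)·6m₁m₂/r⁴.
F = 6(10⁻⁷)(0.0716)(9.80)/(0.0799)⁴ = 0.01033 N.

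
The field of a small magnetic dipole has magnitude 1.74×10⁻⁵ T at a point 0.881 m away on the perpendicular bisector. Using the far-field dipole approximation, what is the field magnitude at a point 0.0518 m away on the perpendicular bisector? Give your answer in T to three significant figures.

Dipole fields scale as 1/r³ in the far field; the geometry is the same at both points.
B₂ = B₁ · (r₁/r₂)³ = 1.74×10⁻⁵ · (0.881/0.0518)³.
(r₁/r₂)³ = (17.01)³ = 4920.
B₂ ≈ 0.08560 T.

B ≈ 0.0856 T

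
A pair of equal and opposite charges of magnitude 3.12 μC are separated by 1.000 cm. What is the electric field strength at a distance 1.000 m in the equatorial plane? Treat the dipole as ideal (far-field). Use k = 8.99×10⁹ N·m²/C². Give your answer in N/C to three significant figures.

Dipole moment p = qd = (3.12×10⁻⁶ C)(0.0100 m) = 3.12×10⁻⁸ C·m.
On the perpendicular bisector E = kp/r³ (half the axial value at the same distance).
E = (8.99×10⁹)(3.12×10⁻⁸) / (1.00)³ = 280.5 N/C.

E ≈ 280 N/C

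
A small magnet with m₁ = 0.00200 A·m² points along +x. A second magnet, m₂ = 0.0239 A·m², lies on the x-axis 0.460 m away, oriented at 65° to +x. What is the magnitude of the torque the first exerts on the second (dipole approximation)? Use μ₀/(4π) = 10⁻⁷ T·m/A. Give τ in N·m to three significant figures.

τ ≈ 8.90×10⁻¹¹ N·m

Dipole B is on the axis of dipole A, so B₁ there is axial: B₁ = (μ₀/4π)·2m₁/r³ along +x.
B₁ = 2(10⁻⁷)(0.00200)/(0.460)³ = 4.109×10⁻⁹ T.
τ = m₂ B₁ sinθ.
τ = (0.0239)(4.109×10⁻⁹)·sin65° = 8.901×10⁻¹¹ N·m.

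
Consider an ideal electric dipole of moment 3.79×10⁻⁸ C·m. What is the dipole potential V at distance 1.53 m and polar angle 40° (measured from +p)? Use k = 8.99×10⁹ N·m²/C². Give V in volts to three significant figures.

The dipole potential is V = kp cosθ / r².
V = (8.99×10⁹)(3.79×10⁻⁸)·cos40° / (1.53)² = 111.5 V.

V ≈ 111 V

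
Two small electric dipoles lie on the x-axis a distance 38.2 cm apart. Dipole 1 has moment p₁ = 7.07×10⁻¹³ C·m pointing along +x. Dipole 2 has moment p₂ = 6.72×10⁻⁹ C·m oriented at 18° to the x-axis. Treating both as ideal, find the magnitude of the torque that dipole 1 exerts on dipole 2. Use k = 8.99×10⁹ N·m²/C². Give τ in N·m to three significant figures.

The second dipole sits on the axis of the first, so the field there is axial: E₁ = 2kp₁/r³ along +x.
E₁ = 2(8.99×10⁹)(7.07×10⁻¹³)/(0.382)³ = 0.2280 N/C.
Torque on the second dipole: τ = p₂ E₁ sinθ.
τ = (6.72×10⁻⁹)(0.2280)·sin18° = 4.736×10⁻¹⁰ N·m.

τ ≈ 4.74×10⁻¹⁰ N·m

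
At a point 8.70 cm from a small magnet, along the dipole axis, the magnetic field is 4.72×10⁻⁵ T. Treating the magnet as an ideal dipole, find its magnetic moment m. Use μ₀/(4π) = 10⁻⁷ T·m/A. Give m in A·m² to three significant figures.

m ≈ 0.155 A·m²

On axis B = (μ₀/4π)·2m/r³, so m = Br³·4π/(μ₀·2).
m = (4.72×10⁻⁵)·(0.0870)³ / (2·10⁻⁷) = 0.1554 A·m².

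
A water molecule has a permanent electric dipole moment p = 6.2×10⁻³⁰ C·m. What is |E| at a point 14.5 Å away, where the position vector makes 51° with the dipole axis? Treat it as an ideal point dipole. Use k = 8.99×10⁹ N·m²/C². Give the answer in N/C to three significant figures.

E ≈ 2.70×10⁷ N/C

At angle θ the dipole field magnitude is E = (kp/r³)·√(1 + 3cos²θ).
kp/r³ = (8.99×10⁹)(6.20×10⁻³⁰) / (1.45×10⁻⁹)³ = 1.828×10⁷ N/C.
√(1 + 3cos²51°) = √(1 + 3·0.3960) = √2.1881 ≈ 1.4792.
E ≈ 1.828×10⁷ × 1.479 = 2.704×10⁷ N/C.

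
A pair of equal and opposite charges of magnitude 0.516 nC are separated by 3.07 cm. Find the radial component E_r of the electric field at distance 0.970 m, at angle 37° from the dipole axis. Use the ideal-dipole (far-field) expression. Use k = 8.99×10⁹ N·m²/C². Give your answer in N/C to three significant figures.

E_r ≈ 0.249 N/C

Dipole moment p = qd = (5.16×10⁻¹⁰ C)(0.0307 m) = 1.584×10⁻¹¹ C·m.
For a dipole, E_r = (2kp cosθ)/r³.
kp/r³ = (8.99×10⁹)(1.584×10⁻¹¹)/(0.970)³ = 0.1560 N/C.
E_r = 2·0.1560·cos37° = 0.2492 N/C.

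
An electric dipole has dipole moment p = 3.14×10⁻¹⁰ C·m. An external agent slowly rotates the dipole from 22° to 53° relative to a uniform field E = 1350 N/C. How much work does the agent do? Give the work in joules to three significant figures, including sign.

W_ext = ΔU = U(θ₂) − U(θ₁) = −pE cosθ₂ − (−pE cosθ₁) = pE(cosθ₁ − cosθ₂).
W = (3.14×10⁻¹⁰)(1350)·(cos22° − cos53°) = (4.239×10⁻⁷)·(+0.3254) = 1.379×10⁻⁷ J.

W ≈ 1.38×10⁻⁷ J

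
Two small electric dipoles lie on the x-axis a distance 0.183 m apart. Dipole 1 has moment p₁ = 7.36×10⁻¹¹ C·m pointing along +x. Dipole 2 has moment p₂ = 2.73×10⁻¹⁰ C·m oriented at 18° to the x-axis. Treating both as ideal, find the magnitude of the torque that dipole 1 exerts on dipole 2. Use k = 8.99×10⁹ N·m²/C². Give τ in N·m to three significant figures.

τ ≈ 1.82×10⁻⁸ N·m

The second dipole sits on the axis of the first, so the field there is axial: E₁ = 2kp₁/r³ along +x.
E₁ = 2(8.99×10⁹)(7.36×10⁻¹¹)/(0.183)³ = 215.9 N/C.
Torque on the second dipole: τ = p₂ E₁ sinθ.
τ = (2.73×10⁻¹⁰)(215.9)·sin18° = 1.822×10⁻⁸ N·m.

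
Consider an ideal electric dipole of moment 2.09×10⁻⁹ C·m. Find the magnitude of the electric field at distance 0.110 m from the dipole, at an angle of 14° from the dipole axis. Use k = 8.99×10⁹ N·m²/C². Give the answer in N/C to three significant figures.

E ≈ 2.76×10⁴ N/C

At angle θ the dipole field magnitude is E = (kp/r³)·√(1 + 3cos²θ).
kp/r³ = (8.99×10⁹)(2.09×10⁻⁹) / (0.110)³ = 1.412×10⁴ N/C.
√(1 + 3cos²14°) = √(1 + 3·0.9415) = √3.8244 ≈ 1.9556.
E ≈ 1.412×10⁴ × 1.956 = 2.761×10⁴ N/C.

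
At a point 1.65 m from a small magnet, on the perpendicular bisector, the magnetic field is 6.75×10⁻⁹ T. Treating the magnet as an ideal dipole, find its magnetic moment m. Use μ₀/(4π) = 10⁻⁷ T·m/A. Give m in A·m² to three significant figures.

In the equatorial plane B = (μ₀/4π)·m/r³, so m = Br³·4π/(μ₀).
m = (6.75×10⁻⁹)·(1.65)³ / (10⁻⁷) = 0.3032 A·m².

m ≈ 0.303 A·m²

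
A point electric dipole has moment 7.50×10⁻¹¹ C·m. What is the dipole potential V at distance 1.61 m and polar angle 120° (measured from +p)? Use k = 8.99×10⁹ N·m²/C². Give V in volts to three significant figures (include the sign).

V ≈ -0.130 V

The dipole potential is V = kp cosθ / r².
V = (8.99×10⁹)(7.50×10⁻¹¹)·cos120° / (1.61)² = -0.1301 V.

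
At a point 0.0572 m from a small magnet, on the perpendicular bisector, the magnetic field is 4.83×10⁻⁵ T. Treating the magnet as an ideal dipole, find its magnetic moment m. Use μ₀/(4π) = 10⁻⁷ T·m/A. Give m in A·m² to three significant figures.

m ≈ 0.0904 A·m²

In the equatorial plane B = (μ₀/4π)·m/r³, so m = Br³·4π/(μ₀).
m = (4.83×10⁻⁵)·(0.0572)³ / (10⁻⁷) = 0.09039 A·m².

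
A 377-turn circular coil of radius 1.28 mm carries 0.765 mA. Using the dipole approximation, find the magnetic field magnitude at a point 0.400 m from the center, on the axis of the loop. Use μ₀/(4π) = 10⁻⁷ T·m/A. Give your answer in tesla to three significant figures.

m = NIA = NIπa² = 377·(7.65×10⁻⁴)·π·(0.00128)² = 1.484×10⁻⁶ A·m².
On axis B = (μ₀/4π)·2m/r³.
B = 2·(10⁻⁷)·(1.484×10⁻⁶) / (0.400)³ = 4.637×10⁻¹² T.

B ≈ 4.64×10⁻¹² T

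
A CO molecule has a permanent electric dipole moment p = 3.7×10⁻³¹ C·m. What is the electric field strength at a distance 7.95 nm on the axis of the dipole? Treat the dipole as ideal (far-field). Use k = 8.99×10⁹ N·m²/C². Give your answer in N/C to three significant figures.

On the dipole axis E = 2kp/r³.
E = 2·(8.99×10⁹)(3.70×10⁻³¹) / (7.95×10⁻⁹)³ = 1.324×10⁴ N/C.

E ≈ 1.32×10⁴ N/C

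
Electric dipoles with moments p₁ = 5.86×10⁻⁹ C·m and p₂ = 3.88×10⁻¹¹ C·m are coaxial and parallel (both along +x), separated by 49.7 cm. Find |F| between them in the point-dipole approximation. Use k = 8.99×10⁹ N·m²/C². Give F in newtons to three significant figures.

F ≈ 2.01×10⁻⁷ N

On-axis field of dipole 1 at distance r: E = 2kp₁/r³. Force on dipole 2 is F = p₂·dE/dr (gradient along axis).
dE/dr = −6kp₁/r⁴, so |F| = 6kp₁p₂/r⁴ (attractive for aligned moments).
F = 6(8.99×10⁹)(5.86×10⁻⁹)(3.88×10⁻¹¹)/(0.497)⁴ = 2.010×10⁻⁷ N.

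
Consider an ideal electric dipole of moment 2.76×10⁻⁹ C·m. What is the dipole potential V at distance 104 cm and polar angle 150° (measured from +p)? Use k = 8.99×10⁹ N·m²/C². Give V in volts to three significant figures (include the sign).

V ≈ -19.9 V

The dipole potential is V = kp cosθ / r².
V = (8.99×10⁹)(2.76×10⁻⁹)·cos150° / (1.04)² = -19.87 V.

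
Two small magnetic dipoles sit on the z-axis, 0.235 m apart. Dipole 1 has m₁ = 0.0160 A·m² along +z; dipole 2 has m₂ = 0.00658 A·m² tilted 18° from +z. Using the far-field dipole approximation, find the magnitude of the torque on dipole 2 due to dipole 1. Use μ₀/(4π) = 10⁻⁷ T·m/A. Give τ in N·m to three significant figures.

τ ≈ 5.01×10⁻¹⁰ N·m

Dipole B is on the axis of dipole A, so B₁ there is axial: B₁ = (μ₀/4π)·2m₁/r³ along +z.
B₁ = 2(10⁻⁷)(0.0160)/(0.235)³ = 2.466×10⁻⁷ T.
τ = m₂ B₁ sinθ.
τ = (0.00658)(2.466×10⁻⁷)·sin18° = 5.014×10⁻¹⁰ N·m.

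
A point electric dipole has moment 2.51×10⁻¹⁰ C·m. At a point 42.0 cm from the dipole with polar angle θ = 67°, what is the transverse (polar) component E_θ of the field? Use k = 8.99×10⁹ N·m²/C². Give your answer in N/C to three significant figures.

E_θ ≈ 28.0 N/C

For a dipole, E_θ = (kp sinθ)/r³.
kp/r³ = (8.99×10⁹)(2.51×10⁻¹⁰)/(0.420)³ = 30.46 N/C.
E_θ = 30.46·sin67° = 28.04 N/C.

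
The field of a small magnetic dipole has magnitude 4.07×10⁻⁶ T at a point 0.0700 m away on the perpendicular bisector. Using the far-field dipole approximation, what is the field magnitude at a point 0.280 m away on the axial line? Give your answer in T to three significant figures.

B ≈ 1.27×10⁻⁷ T

Dipole fields scale as 1/r³ in the far field.
The axial field is twice the equatorial field at the same r, so the geometry factor is 2/1.
B₂ = B₁ · (2/1) · (r₁/r₂)³ = 4.07×10⁻⁶ · 2 · (0.0700/0.280)³.
(r₁/r₂)³ = (0.25)³ = 0.01562.
B₂ ≈ 1.272×10⁻⁷ T.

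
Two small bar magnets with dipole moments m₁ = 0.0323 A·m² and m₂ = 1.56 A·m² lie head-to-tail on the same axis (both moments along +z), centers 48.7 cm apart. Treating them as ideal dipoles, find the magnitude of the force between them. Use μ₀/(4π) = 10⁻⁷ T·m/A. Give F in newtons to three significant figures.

F ≈ 5.37×10⁻⁷ N

On-axis B of dipole 1: B = (μ₀/4π)·2m₁/r³. Force on dipole 2: F = m₂·dB/dr.
dB/dr = −(μ₀/4π)·6m₁/r⁴, so |F| = (μ₀/4π)·6m₁m₂/r⁴.
F = 6(10⁻⁷)(0.0323)(1.56)/(0.487)⁴ = 5.375×10⁻⁷ N.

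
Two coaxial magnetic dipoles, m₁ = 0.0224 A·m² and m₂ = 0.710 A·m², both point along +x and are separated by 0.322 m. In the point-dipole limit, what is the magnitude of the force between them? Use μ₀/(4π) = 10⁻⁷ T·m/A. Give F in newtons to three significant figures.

On-axis B of dipole 1: B = (μ₀/4π)·2m₁/r³. Force on dipole 2: F = m₂·dB/dr.
dB/dr = −(μ₀/4π)·6m₁/r⁴, so |F| = (μ₀/4π)·6m₁m₂/r⁴.
F = 6(10⁻⁷)(0.0224)(0.710)/(0.322)⁴ = 8.876×10⁻⁷ N.

F ≈ 8.88×10⁻⁷ N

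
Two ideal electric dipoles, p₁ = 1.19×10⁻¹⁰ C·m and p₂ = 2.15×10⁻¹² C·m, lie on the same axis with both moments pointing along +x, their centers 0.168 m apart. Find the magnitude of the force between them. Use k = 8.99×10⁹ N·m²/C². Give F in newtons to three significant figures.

On-axis field of dipole 1 at distance r: E = 2kp₁/r³. Force on dipole 2 is F = p₂·dE/dr (gradient along axis).
dE/dr = −6kp₁/r⁴, so |F| = 6kp₁p₂/r⁴ (attractive for aligned moments).
F = 6(8.99×10⁹)(1.19×10⁻¹⁰)(2.15×10⁻¹²)/(0.168)⁴ = 1.732×10⁻⁸ N.

F ≈ 1.73×10⁻⁸ N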